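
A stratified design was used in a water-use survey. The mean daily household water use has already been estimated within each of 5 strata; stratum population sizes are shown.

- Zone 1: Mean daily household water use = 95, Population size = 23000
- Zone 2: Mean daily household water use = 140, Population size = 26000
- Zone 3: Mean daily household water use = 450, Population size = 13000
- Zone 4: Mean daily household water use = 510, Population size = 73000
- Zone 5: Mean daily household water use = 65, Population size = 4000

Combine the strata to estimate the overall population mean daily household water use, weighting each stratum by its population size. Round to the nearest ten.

350

Σ Nₕ·x̄ₕ = 95×23000 + 140×26000 + 450×13000 + 510×73000 + 65×4000
  = 2185000 + 3640000 + 5850000 + 37230000 + 260000 = 49165000
Σ Nₕ = 23000 + 26000 + 13000 + 73000 + 4000 = 139000
Overall mean = 49165000 / 139000 = 353.70504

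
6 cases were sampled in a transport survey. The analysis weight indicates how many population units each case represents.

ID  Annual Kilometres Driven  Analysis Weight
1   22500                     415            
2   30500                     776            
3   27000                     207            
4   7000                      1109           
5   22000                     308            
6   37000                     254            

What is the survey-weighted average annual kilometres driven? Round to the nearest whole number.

Weighted sum = 22500×415 + 30500×776 + 27000×207 + 7000×1109 + 22000×308 + 37000×254
  = 9337500 + 23668000 + 5589000 + 7763000 + 6776000 + 9398000 = 62531500
Sum of weights = 415 + 776 + 207 + 1109 + 308 + 254 = 3069
Weighted mean = 62531500 / 3069 = 20375.204

20375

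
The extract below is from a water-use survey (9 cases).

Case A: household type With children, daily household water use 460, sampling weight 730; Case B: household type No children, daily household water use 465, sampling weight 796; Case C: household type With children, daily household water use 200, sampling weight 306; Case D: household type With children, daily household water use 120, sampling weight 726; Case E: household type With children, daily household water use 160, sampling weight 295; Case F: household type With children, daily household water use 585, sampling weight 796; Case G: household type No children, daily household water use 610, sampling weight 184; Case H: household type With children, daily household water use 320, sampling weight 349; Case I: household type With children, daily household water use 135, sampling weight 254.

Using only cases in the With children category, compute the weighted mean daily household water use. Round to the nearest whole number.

331

With children rows: A, C, D, E, F, H, I
Weighted sum = 460×730 + 200×306 + 120×726 + 160×295 + 585×796 + 320×349 + 135×254
  = 335800 + 61200 + 87120 + 47200 + 465660 + 111680 + 34290 = 1142950
Sum of weights = 730 + 306 + 726 + 295 + 796 + 349 + 254 = 3456
Weighted mean = 1142950 / 3456 = 330.7147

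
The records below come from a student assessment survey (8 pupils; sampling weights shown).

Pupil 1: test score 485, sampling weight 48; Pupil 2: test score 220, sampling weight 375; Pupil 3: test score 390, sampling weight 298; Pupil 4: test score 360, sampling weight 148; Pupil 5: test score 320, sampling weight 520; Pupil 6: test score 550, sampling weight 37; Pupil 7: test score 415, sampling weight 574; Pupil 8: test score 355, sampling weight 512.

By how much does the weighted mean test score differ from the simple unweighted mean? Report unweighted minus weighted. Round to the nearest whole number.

36

Unweighted sum = 485 + 220 + 390 + 360 + 320 + 550 + 415 + 355 = 3095
Unweighted mean = 3095 / 8 = 386.875
Weighted sum = 485×48 + 220×375 + 390×298 + 360×148 + 320×520 + 550×37 + 415×574 + 355×512
  = 23280 + 82500 + 116220 + 53280 + 166400 + 20350 + 238210 + 181760 = 882000
Sum of weights = 48 + 375 + 298 + 148 + 520 + 37 + 574 + 512 = 2512
Weighted mean = 882000 / 2512 = 351.11465
Difference (unweighted minus weighted) = 35.76035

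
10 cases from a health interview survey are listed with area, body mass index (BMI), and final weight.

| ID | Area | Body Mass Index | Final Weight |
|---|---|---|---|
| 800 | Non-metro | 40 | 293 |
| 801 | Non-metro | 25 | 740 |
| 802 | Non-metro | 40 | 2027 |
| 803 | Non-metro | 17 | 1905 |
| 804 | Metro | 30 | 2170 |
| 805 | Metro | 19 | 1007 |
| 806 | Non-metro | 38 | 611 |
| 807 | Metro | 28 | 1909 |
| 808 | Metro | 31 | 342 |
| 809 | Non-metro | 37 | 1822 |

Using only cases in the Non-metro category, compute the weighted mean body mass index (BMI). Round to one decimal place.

Non-metro rows: 800, 801, 802, 803, 806, 809
Weighted sum = 40×293 + 25×740 + 40×2027 + 17×1905 + 38×611 + 37×1822
  = 234317
Sum of weights = 7398
Weighted mean = 234317 / 7398 = 31.67302

31.7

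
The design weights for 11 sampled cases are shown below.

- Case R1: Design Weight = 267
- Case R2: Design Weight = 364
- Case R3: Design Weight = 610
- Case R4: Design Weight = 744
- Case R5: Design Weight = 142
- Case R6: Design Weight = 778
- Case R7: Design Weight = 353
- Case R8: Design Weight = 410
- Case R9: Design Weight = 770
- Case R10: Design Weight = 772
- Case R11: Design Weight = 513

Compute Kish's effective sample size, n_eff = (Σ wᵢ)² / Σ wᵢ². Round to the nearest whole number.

9

Σ wᵢ = 267 + 364 + 610 + 744 + 142 + 778 + 353 + 410 + 770 + 772 + 513 = 5723
Σ wᵢ² = 3499631
n_eff = 5723² / 3499631 = 32752729 / 3499631 = 9.3589093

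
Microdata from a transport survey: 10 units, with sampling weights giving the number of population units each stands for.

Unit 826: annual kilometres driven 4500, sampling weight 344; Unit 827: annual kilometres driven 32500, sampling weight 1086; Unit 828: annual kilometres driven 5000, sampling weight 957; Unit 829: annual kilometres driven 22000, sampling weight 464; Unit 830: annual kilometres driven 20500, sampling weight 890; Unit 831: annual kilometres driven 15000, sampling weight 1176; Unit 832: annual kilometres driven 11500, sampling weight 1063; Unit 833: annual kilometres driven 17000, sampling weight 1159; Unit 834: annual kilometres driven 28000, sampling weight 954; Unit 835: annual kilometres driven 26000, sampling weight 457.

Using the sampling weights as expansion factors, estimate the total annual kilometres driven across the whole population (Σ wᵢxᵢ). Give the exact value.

158242500

Weighted total = 4500×344 + 32500×1086 + 5000×957 + 22000×464 + 20500×890 + 15000×1176 + 11500×1063 + 17000×1159 + 28000×954 + 26000×457
  = 1548000 + 35295000 + 4785000 + 10208000 + 18245000 + 17640000 + 12224500 + 19703000 + 26712000 + 11882000 = 158242500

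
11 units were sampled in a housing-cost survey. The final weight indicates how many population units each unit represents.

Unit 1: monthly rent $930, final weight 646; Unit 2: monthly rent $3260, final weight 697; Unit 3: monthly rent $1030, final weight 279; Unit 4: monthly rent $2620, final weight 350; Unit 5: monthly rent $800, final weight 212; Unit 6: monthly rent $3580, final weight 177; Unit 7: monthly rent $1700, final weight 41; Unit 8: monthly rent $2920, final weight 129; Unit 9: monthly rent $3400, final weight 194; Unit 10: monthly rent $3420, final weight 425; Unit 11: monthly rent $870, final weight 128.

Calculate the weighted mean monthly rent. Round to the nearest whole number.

Weighted sum = 930×646 + 3260×697 + 1030×279 + 2620×350 + 800×212 + 3580×177 + 1700×41 + 2920×129 + 3400×194 + 3420×425 + 870×128
  = 600780 + 2272220 + 287370 + 917000 + 169600 + 633660 + 69700 + 376680 + 659600 + 1453500 + 111360 = 7551470
Sum of weights = 3278
Weighted mean = 7551470 / 3278 = 2303.6821

2304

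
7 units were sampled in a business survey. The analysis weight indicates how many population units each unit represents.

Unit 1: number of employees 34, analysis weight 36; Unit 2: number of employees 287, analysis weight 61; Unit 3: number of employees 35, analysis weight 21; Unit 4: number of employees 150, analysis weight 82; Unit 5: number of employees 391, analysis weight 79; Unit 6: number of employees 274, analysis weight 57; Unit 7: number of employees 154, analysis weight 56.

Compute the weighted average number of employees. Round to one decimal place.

221.7

Weighted sum = 34×36 + 287×61 + 35×21 + 150×82 + 391×79 + 274×57 + 154×56
  = 1224 + 17507 + 735 + 12300 + 30889 + 15618 + 8624 = 86897
Sum of weights = 36 + 61 + 21 + 82 + 79 + 57 + 56 = 392
Weighted mean = 86897 / 392 = 221.67602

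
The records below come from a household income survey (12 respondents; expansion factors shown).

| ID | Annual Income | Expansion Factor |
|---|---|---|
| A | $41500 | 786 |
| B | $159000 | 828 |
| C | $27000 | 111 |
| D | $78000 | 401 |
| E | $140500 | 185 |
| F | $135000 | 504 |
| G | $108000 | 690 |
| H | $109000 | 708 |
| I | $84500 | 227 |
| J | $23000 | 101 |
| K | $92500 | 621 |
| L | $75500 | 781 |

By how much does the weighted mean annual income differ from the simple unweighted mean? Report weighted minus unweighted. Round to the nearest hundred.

8500

Unweighted sum = 1073500
Unweighted mean = 1073500 / 12 = 89458.333
Weighted sum = 41500×786 + 159000×828 + 27000×111 + 78000×401 + 140500×185 + 135000×504 + 108000×690 + 109000×708 + 84500×227 + 23000×101 + 92500×621 + 75500×781
  = 32619000 + 131652000 + 2997000 + 31278000 + 25992500 + 68040000 + 74520000 + 77172000 + 19181500 + 2323000 + 57442500 + 58965500 = 582183000
Sum of weights = 786 + 828 + 111 + 401 + 185 + 504 + 690 + 708 + 227 + 101 + 621 + 781 = 5943
Weighted mean = 582183000 / 5943 = 97961.131
Difference (weighted minus unweighted) = 8502.7974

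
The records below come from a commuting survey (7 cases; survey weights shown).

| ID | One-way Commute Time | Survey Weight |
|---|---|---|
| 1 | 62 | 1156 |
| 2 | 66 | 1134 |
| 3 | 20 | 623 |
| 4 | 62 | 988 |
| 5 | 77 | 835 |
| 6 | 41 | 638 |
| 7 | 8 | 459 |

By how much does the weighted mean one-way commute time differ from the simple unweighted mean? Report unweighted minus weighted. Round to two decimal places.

-5.89

Unweighted sum = 62 + 66 + 20 + 62 + 77 + 41 + 8 = 336
Unweighted mean = 336 / 7 = 48
Weighted sum = 62×1156 + 66×1134 + 20×623 + 62×988 + 77×835 + 41×638 + 8×459
  = 71672 + 74844 + 12460 + 61256 + 64295 + 26158 + 3672 = 314357
Sum of weights = 5833
Weighted mean = 314357 / 5833 = 53.892851
Difference (unweighted minus weighted) = -5.892851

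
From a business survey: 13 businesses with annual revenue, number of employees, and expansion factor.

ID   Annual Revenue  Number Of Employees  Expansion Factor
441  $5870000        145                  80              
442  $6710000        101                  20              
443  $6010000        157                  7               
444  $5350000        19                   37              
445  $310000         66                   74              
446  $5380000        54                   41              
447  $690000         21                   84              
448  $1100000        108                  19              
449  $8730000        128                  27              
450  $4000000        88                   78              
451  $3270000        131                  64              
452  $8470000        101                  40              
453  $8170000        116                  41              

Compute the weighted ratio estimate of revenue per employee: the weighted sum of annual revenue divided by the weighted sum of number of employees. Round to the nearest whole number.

Σ wᵢ·y = 2596960000
Σ wᵢ·x = 53836
Ratio = 2596960000 / 53836 = 48238.354

48238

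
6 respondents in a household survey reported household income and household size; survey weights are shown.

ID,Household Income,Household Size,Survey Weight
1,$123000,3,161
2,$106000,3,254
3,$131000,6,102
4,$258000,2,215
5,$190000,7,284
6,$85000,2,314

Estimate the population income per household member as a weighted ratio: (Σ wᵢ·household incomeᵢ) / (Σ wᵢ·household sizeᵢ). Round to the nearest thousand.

Σ wᵢ·y = 123000×161 + 106000×254 + 131000×102 + 258000×215 + 190000×284 + 85000×314
  = 19803000 + 26924000 + 13362000 + 55470000 + 53960000 + 26690000 = 196209000
Σ wᵢ·x = 4903
Ratio = 196209000 / 4903 = 40018.152

40000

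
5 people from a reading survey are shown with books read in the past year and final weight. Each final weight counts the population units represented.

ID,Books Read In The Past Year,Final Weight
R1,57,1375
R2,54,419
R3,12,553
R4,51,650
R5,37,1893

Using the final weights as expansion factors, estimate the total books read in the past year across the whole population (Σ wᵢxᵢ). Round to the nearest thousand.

Weighted total = 57×1375 + 54×419 + 12×553 + 51×650 + 37×1893
  = 210828

211000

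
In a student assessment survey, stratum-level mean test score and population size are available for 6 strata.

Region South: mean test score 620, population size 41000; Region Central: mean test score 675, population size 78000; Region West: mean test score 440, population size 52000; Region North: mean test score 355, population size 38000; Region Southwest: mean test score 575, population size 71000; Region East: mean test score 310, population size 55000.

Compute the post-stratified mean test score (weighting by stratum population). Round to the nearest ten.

510

Σ Nₕ·x̄ₕ = 172315000
Σ Nₕ = 41000 + 78000 + 52000 + 38000 + 71000 + 55000 = 335000
Overall mean = 172315000 / 335000 = 514.37313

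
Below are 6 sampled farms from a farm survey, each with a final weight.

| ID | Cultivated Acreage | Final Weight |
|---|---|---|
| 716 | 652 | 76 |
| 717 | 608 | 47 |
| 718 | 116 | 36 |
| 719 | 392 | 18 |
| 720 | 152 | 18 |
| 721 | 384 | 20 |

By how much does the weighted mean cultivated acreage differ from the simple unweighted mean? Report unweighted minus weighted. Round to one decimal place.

Unweighted sum = 652 + 608 + 116 + 392 + 152 + 384 = 2304
Unweighted mean = 2304 / 6 = 384
Weighted sum = 652×76 + 608×47 + 116×36 + 392×18 + 152×18 + 384×20
  = 49552 + 28576 + 4176 + 7056 + 2736 + 7680 = 99776
Sum of weights = 76 + 47 + 36 + 18 + 18 + 20 = 215
Weighted mean = 99776 / 215 = 464.07442
Difference (unweighted minus weighted) = -80.074419

-80.1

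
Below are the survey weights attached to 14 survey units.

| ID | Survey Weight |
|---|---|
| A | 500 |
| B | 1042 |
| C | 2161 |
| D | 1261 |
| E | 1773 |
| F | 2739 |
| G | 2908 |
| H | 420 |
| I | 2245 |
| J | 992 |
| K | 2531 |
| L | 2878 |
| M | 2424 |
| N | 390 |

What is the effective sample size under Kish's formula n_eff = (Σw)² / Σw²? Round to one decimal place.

Σ wᵢ = 24264
Σ wᵢ² = 53615130
n_eff = 24264² / 53615130 = 588741696 / 53615130 = 10.980887

11.0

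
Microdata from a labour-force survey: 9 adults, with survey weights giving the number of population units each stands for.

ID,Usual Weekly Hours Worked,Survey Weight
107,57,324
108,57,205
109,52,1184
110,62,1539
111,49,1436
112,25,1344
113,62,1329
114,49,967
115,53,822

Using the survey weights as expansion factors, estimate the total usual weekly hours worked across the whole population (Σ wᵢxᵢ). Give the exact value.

464450

Weighted total = 464450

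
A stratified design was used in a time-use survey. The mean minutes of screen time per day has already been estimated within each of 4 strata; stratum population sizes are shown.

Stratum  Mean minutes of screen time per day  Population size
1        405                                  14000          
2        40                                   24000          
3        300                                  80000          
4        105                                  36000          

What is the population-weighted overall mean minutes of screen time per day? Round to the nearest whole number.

Σ Nₕ·x̄ₕ = 405×14000 + 40×24000 + 300×80000 + 105×36000
  = 34410000
Σ Nₕ = 14000 + 24000 + 80000 + 36000 = 154000
Overall mean = 34410000 / 154000 = 223.44156

223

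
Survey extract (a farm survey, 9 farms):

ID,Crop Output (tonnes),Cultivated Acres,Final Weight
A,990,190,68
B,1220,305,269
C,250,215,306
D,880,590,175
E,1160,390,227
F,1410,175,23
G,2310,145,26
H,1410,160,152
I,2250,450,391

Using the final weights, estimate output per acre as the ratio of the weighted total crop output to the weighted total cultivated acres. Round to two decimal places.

Σ wᵢ·y = 2075880
Σ wᵢ·x = 190×68 + 305×269 + 215×306 + 590×175 + 390×227 + 175×23 + 145×26 + 160×152 + 450×391
  = 560600
Ratio = 2075880 / 560600 = 3.7029611

3.70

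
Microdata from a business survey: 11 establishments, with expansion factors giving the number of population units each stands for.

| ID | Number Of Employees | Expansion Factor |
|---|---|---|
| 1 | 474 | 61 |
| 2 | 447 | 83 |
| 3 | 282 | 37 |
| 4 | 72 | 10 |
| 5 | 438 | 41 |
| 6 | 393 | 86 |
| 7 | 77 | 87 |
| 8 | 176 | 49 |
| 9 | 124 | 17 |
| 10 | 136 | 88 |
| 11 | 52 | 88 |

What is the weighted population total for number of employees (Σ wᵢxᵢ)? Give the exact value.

Weighted total = 474×61 + 447×83 + 282×37 + 72×10 + 438×41 + 393×86 + 77×87 + 176×49 + 124×17 + 136×88 + 52×88
  = 162900

162900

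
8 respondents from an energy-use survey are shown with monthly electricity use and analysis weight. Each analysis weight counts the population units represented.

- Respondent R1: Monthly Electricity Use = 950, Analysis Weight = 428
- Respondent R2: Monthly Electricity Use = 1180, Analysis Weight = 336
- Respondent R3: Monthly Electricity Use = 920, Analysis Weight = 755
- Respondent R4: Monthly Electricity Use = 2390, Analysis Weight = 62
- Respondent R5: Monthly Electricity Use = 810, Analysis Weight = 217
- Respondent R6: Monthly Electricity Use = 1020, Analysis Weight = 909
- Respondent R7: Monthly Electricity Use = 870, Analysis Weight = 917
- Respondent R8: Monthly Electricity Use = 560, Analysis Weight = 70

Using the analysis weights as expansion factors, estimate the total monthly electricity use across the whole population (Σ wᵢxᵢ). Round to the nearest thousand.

3586000

Weighted total = 950×428 + 1180×336 + 920×755 + 2390×62 + 810×217 + 1020×909 + 870×917 + 560×70
  = 406600 + 396480 + 694600 + 148180 + 175770 + 927180 + 797790 + 39200 = 3585800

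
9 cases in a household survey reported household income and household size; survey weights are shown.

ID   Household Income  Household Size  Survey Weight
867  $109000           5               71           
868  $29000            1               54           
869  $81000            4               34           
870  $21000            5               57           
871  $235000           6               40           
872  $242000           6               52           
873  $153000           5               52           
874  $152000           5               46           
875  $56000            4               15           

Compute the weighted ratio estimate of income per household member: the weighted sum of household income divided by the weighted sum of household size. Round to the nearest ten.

26410

Σ wᵢ·y = 109000×71 + 29000×54 + 81000×34 + 21000×57 + 235000×40 + 242000×52 + 153000×52 + 152000×46 + 56000×15
  = 7739000 + 1566000 + 2754000 + 1197000 + 9400000 + 12584000 + 7956000 + 6992000 + 840000 = 51028000
Σ wᵢ·x = 5×71 + 1×54 + 4×34 + 5×57 + 6×40 + 6×52 + 5×52 + 5×46 + 4×15
  = 355 + 54 + 136 + 285 + 240 + 312 + 260 + 230 + 60 = 1932
Ratio = 51028000 / 1932 = 26412.008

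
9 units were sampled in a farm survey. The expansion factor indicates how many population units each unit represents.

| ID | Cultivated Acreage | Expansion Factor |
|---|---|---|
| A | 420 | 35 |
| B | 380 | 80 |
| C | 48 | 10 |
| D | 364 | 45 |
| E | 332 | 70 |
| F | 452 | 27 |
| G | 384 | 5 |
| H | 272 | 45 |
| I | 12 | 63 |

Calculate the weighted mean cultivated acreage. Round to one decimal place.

Weighted sum = 420×35 + 380×80 + 48×10 + 364×45 + 332×70 + 452×27 + 384×5 + 272×45 + 12×63
  = 14700 + 30400 + 480 + 16380 + 23240 + 12204 + 1920 + 12240 + 756 = 112320
Sum of weights = 35 + 80 + 10 + 45 + 70 + 27 + 5 + 45 + 63 = 380
Weighted mean = 112320 / 380 = 295.57895

295.6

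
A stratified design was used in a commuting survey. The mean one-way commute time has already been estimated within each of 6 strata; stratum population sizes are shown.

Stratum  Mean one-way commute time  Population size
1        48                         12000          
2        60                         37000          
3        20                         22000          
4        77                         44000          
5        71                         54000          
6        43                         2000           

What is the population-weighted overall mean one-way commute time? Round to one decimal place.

61.7

Σ Nₕ·x̄ₕ = 48×12000 + 60×37000 + 20×22000 + 77×44000 + 71×54000 + 43×2000
  = 10544000
Σ Nₕ = 12000 + 37000 + 22000 + 44000 + 54000 + 2000 = 171000
Overall mean = 10544000 / 171000 = 61.660819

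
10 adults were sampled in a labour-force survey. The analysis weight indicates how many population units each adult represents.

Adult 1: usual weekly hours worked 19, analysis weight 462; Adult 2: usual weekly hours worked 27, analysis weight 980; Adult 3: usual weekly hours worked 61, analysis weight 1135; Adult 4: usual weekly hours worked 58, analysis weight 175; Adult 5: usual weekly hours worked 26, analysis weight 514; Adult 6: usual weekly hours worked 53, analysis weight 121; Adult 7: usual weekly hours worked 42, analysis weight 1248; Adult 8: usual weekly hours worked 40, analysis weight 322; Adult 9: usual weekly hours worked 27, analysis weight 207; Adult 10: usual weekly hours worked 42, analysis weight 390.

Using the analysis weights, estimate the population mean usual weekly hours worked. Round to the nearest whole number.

40

Weighted sum = 19×462 + 27×980 + 61×1135 + 58×175 + 26×514 + 53×121 + 42×1248 + 40×322 + 27×207 + 42×390
  = 8778 + 26460 + 69235 + 10150 + 13364 + 6413 + 52416 + 12880 + 5589 + 16380 = 221665
Sum of weights = 462 + 980 + 1135 + 175 + 514 + 121 + 1248 + 322 + 207 + 390 = 5554
Weighted mean = 221665 / 5554 = 39.910875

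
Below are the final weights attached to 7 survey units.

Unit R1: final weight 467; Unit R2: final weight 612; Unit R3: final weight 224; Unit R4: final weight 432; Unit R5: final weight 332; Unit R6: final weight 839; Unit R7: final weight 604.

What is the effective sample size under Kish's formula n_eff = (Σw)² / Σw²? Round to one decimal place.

Σ wᵢ = 467 + 612 + 224 + 432 + 332 + 839 + 604 = 3510
Σ wᵢ² = 218089 + 374544 + 50176 + 186624 + 110224 + 703921 + 364816 = 2008394
n_eff = 3510² / 2008394 = 12320100 / 2008394 = 6.1343043

6.1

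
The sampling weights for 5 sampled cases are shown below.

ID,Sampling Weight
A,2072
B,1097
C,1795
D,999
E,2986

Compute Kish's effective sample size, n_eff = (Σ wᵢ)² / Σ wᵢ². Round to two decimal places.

Σ wᵢ = 2072 + 1097 + 1795 + 999 + 2986 = 8949
Σ wᵢ² = 4293184 + 1203409 + 3222025 + 998001 + 8916196 = 18632815
n_eff = 8949² / 18632815 = 80084601 / 18632815 = 4.2980409

4.30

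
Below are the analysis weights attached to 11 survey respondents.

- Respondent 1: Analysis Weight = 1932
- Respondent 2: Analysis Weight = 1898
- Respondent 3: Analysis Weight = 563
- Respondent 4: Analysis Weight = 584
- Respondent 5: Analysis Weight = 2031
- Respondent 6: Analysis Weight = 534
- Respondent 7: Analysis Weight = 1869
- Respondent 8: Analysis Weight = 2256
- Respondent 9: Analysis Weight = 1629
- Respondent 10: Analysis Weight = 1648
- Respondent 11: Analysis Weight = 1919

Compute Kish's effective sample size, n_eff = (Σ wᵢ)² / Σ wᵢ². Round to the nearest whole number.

9

Σ wᵢ = 1932 + 1898 + 563 + 584 + 2031 + 534 + 1869 + 2256 + 1629 + 1648 + 1919 = 16863
Σ wᵢ² = 30037973
n_eff = 16863² / 30037973 = 284360769 / 30037973 = 9.4667097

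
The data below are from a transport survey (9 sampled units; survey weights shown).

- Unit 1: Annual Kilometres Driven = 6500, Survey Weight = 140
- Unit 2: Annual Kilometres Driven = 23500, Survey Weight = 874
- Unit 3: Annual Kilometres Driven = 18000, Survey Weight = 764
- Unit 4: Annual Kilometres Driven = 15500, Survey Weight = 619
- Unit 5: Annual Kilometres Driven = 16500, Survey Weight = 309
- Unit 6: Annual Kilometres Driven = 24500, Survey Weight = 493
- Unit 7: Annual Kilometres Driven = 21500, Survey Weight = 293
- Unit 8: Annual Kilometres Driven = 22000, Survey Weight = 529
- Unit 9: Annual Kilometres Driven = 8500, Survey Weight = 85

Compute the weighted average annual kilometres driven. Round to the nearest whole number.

Weighted sum = 6500×140 + 23500×874 + 18000×764 + 15500×619 + 16500×309 + 24500×493 + 21500×293 + 22000×529 + 8500×85
  = 80632500
Sum of weights = 4106
Weighted mean = 80632500 / 4106 = 19637.725

19638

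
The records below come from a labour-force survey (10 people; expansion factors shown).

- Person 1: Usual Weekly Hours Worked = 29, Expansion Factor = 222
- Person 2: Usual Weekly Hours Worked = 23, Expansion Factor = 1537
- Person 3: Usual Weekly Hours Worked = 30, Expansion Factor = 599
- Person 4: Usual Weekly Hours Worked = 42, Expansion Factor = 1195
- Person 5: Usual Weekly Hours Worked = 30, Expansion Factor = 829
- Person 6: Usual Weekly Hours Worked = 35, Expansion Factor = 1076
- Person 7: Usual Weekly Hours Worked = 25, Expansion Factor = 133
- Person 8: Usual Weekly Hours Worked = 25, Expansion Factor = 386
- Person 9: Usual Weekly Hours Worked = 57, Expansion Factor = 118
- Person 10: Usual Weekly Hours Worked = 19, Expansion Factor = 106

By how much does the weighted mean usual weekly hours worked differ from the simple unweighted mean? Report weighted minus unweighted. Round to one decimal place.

Unweighted sum = 29 + 23 + 30 + 42 + 30 + 35 + 25 + 25 + 57 + 19 = 315
Unweighted mean = 315 / 10 = 31.5
Weighted sum = 194194
Sum of weights = 222 + 1537 + 599 + 1195 + 829 + 1076 + 133 + 386 + 118 + 106 = 6201
Weighted mean = 194194 / 6201 = 31.316562
Difference (weighted minus unweighted) = -0.18343816

-0.2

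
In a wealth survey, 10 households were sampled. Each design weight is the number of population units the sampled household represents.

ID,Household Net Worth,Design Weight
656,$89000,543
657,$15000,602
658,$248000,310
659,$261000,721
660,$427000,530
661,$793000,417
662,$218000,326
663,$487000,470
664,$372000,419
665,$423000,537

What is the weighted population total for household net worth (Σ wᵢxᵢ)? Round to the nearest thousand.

1562386000

Weighted total = 89000×543 + 15000×602 + 248000×310 + 261000×721 + 427000×530 + 793000×417 + 218000×326 + 487000×470 + 372000×419 + 423000×537
  = 48327000 + 9030000 + 76880000 + 188181000 + 226310000 + 330681000 + 71068000 + 228890000 + 155868000 + 227151000 = 1562386000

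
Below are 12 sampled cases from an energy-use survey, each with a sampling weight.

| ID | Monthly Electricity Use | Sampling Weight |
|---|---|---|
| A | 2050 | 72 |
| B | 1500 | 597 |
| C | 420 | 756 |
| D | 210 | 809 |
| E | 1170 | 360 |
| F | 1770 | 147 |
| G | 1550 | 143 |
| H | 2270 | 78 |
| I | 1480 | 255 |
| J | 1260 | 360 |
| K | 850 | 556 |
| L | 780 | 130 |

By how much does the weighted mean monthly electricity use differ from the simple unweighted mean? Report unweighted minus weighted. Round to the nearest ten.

Unweighted sum = 2050 + 1500 + 420 + 210 + 1170 + 1770 + 1550 + 2270 + 1480 + 1260 + 850 + 780 = 15310
Unweighted mean = 15310 / 12 = 1275.8333
Weighted sum = 2050×72 + 1500×597 + 420×756 + 210×809 + 1170×360 + 1770×147 + 1550×143 + 2270×78 + 1480×255 + 1260×360 + 850×556 + 780×130
  = 147600 + 895500 + 317520 + 169890 + 421200 + 260190 + 221650 + 177060 + 377400 + 453600 + 472600 + 101400 = 4015610
Sum of weights = 72 + 597 + 756 + 809 + 360 + 147 + 143 + 78 + 255 + 360 + 556 + 130 = 4263
Weighted mean = 4015610 / 4263 = 941.9681
Difference (unweighted minus weighted) = 333.86524

330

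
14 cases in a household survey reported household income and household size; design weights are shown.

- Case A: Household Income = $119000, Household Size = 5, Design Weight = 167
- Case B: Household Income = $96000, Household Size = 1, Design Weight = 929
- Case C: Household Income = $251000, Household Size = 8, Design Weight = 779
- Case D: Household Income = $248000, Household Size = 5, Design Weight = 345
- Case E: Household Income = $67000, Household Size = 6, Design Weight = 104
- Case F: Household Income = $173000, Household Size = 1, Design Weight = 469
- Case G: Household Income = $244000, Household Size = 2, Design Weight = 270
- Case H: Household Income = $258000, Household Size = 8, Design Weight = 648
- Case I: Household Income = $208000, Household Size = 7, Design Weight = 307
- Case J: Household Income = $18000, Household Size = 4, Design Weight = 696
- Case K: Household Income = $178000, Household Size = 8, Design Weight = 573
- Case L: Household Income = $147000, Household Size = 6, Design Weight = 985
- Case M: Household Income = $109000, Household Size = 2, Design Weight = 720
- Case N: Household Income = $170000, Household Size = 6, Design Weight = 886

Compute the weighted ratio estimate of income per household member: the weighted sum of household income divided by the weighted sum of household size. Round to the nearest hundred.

Σ wᵢ·y = 1263588000
Σ wᵢ·x = 38721
Ratio = 1263588000 / 38721 = 32633.145

32600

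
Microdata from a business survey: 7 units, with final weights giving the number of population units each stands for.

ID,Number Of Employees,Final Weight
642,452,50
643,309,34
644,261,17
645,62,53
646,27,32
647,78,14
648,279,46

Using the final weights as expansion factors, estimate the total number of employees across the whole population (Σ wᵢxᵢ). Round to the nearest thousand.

Weighted total = 452×50 + 309×34 + 261×17 + 62×53 + 27×32 + 78×14 + 279×46
  = 22600 + 10506 + 4437 + 3286 + 864 + 1092 + 12834 = 55619

56000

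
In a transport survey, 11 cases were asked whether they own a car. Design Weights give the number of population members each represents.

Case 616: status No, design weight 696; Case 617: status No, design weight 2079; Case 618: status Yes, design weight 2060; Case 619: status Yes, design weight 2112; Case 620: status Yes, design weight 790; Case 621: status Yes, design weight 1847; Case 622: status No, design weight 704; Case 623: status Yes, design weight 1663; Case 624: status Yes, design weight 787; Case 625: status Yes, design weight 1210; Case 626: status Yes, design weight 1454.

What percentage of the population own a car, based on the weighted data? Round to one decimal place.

Sum of weights for 'Yes' = 2060 + 2112 + 790 + 1847 + 1663 + 787 + 1210 + 1454 = 11923
Total weight = 696 + 2079 + 2060 + 2112 + 790 + 1847 + 704 + 1663 + 787 + 1210 + 1454 = 15402
Weighted proportion = 11923 / 15402 = 0.77412024 → 77.412024%

77.4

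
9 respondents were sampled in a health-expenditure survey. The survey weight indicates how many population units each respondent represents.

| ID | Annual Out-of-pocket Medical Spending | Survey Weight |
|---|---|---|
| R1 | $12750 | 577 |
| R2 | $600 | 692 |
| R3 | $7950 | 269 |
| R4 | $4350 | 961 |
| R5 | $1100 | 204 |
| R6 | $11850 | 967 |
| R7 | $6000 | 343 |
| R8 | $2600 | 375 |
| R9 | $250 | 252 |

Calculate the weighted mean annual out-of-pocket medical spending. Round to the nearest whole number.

Weighted sum = 12750×577 + 600×692 + 7950×269 + 4350×961 + 1100×204 + 11850×967 + 6000×343 + 2600×375 + 250×252
  = 7356750 + 415200 + 2138550 + 4180350 + 224400 + 11458950 + 2058000 + 975000 + 63000 = 28870200
Sum of weights = 577 + 692 + 269 + 961 + 204 + 967 + 343 + 375 + 252 = 4640
Weighted mean = 28870200 / 4640 = 6222.0259

6222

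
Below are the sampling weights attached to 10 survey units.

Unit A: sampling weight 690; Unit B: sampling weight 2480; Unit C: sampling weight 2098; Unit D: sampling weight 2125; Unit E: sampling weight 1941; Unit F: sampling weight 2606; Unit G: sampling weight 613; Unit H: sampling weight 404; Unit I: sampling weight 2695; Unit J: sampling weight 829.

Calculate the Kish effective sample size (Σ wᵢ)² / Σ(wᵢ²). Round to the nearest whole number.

Σ wᵢ = 690 + 2480 + 2098 + 2125 + 1941 + 2606 + 613 + 404 + 2695 + 829 = 16481
Σ wᵢ² = 476100 + 6150400 + 4401604 + 4515625 + 3767481 + 6791236 + 375769 + 163216 + 7263025 + 687241 = 34591697
n_eff = 16481² / 34591697 = 271623361 / 34591697 = 7.8522705

8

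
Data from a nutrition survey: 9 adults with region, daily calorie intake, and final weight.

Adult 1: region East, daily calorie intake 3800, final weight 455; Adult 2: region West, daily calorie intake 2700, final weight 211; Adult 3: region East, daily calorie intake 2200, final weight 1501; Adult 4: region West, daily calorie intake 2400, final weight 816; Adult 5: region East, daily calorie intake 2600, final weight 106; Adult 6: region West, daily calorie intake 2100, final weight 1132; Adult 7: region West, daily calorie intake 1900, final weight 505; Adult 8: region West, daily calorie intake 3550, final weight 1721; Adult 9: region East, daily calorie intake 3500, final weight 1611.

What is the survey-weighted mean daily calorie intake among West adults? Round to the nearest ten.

West rows: 2, 4, 6, 7, 8
Weighted sum = 2700×211 + 2400×816 + 2100×1132 + 1900×505 + 3550×1721
  = 569700 + 1958400 + 2377200 + 959500 + 6109550 = 11974350
Sum of weights = 211 + 816 + 1132 + 505 + 1721 = 4385
Weighted mean = 11974350 / 4385 = 2730.7526

2730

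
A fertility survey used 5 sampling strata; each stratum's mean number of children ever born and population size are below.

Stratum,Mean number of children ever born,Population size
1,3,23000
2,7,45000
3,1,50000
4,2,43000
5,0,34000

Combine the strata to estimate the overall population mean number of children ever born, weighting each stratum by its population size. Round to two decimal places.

Σ Nₕ·x̄ₕ = 3×23000 + 7×45000 + 1×50000 + 2×43000 + 0×34000
  = 69000 + 315000 + 50000 + 86000 + 0 = 520000
Σ Nₕ = 23000 + 45000 + 50000 + 43000 + 34000 = 195000
Overall mean = 520000 / 195000 = 2.6666667

2.67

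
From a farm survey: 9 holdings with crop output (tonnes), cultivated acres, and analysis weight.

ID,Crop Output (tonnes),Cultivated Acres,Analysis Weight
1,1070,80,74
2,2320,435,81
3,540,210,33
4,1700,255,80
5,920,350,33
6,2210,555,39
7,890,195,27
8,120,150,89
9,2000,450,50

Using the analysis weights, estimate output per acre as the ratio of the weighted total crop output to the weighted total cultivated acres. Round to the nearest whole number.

5

Σ wᵢ·y = 1070×74 + 2320×81 + 540×33 + 1700×80 + 920×33 + 2210×39 + 890×27 + 120×89 + 2000×50
  = 79180 + 187920 + 17820 + 136000 + 30360 + 86190 + 24030 + 10680 + 100000 = 672180
Σ wᵢ·x = 80×74 + 435×81 + 210×33 + 255×80 + 350×33 + 555×39 + 195×27 + 150×89 + 450×50
  = 5920 + 35235 + 6930 + 20400 + 11550 + 21645 + 5265 + 13350 + 22500 = 142795
Ratio = 672180 / 142795 = 4.7073077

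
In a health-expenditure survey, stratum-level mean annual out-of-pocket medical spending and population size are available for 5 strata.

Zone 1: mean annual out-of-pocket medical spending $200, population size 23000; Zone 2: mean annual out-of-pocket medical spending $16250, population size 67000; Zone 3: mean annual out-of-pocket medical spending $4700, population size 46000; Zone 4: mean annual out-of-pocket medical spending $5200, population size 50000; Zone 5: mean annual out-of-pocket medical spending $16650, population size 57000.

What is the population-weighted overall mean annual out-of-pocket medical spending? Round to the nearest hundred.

10400

Σ Nₕ·x̄ₕ = 200×23000 + 16250×67000 + 4700×46000 + 5200×50000 + 16650×57000
  = 4600000 + 1088750000 + 216200000 + 260000000 + 949050000 = 2518600000
Σ Nₕ = 23000 + 67000 + 46000 + 50000 + 57000 = 243000
Overall mean = 2518600000 / 243000 = 10364.609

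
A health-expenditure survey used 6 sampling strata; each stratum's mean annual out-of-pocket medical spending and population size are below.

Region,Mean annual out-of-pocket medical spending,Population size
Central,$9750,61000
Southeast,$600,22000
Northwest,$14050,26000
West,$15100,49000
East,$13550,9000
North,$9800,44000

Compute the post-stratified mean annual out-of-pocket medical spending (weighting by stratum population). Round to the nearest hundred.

Σ Nₕ·x̄ₕ = 2266300000
Σ Nₕ = 61000 + 22000 + 26000 + 49000 + 9000 + 44000 = 211000
Overall mean = 2266300000 / 211000 = 10740.758

10700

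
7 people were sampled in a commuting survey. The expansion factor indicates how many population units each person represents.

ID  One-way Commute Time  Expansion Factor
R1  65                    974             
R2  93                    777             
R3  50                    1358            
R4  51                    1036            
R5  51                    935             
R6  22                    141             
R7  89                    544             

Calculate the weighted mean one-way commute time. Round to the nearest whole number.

62

Weighted sum = 65×974 + 93×777 + 50×1358 + 51×1036 + 51×935 + 22×141 + 89×544
  = 63310 + 72261 + 67900 + 52836 + 47685 + 3102 + 48416 = 355510
Sum of weights = 974 + 777 + 1358 + 1036 + 935 + 141 + 544 = 5765
Weighted mean = 355510 / 5765 = 61.666956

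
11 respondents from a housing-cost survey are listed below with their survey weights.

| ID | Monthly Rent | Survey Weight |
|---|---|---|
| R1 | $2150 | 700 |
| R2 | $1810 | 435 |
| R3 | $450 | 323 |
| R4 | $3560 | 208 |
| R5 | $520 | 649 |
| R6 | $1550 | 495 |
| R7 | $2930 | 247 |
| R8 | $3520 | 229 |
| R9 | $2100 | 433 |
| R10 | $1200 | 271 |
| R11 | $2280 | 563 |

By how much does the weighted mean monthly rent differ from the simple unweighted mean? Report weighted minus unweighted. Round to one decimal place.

-176.6

Unweighted sum = 2150 + 1810 + 450 + 3560 + 520 + 1550 + 2930 + 3520 + 2100 + 1200 + 2280 = 22070
Unweighted mean = 22070 / 11 = 2006.3636
Weighted sum = 2150×700 + 1810×435 + 450×323 + 3560×208 + 520×649 + 1550×495 + 2930×247 + 3520×229 + 2100×433 + 1200×271 + 2280×563
  = 8330840
Sum of weights = 700 + 435 + 323 + 208 + 649 + 495 + 247 + 229 + 433 + 271 + 563 = 4553
Weighted mean = 8330840 / 4553 = 1829.7474
Difference (weighted minus unweighted) = -176.61622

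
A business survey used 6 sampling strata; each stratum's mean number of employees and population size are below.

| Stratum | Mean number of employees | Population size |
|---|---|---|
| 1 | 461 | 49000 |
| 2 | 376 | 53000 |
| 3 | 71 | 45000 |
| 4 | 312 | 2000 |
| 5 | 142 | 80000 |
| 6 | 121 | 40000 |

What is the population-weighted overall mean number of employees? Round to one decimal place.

Σ Nₕ·x̄ₕ = 62536000
Σ Nₕ = 49000 + 53000 + 45000 + 2000 + 80000 + 40000 = 269000
Overall mean = 62536000 / 269000 = 232.47584

232.5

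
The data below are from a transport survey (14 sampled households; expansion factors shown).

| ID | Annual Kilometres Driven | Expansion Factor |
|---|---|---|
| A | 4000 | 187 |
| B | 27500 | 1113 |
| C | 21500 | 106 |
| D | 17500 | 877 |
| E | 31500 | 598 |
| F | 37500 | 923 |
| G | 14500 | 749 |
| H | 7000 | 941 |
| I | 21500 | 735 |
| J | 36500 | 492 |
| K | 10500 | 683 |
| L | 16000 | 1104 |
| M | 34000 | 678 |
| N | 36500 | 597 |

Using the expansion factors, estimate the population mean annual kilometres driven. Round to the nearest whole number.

22827

Weighted sum = 223317500
Sum of weights = 9783
Weighted mean = 223317500 / 9783 = 22827.098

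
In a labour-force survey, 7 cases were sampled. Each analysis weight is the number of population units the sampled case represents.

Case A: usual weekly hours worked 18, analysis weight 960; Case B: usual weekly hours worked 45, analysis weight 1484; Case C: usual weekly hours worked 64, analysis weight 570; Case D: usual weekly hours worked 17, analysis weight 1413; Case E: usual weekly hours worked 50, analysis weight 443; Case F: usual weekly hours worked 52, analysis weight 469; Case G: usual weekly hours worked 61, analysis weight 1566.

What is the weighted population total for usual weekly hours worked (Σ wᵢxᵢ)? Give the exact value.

Weighted total = 18×960 + 45×1484 + 64×570 + 17×1413 + 50×443 + 52×469 + 61×1566
  = 286625

286625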